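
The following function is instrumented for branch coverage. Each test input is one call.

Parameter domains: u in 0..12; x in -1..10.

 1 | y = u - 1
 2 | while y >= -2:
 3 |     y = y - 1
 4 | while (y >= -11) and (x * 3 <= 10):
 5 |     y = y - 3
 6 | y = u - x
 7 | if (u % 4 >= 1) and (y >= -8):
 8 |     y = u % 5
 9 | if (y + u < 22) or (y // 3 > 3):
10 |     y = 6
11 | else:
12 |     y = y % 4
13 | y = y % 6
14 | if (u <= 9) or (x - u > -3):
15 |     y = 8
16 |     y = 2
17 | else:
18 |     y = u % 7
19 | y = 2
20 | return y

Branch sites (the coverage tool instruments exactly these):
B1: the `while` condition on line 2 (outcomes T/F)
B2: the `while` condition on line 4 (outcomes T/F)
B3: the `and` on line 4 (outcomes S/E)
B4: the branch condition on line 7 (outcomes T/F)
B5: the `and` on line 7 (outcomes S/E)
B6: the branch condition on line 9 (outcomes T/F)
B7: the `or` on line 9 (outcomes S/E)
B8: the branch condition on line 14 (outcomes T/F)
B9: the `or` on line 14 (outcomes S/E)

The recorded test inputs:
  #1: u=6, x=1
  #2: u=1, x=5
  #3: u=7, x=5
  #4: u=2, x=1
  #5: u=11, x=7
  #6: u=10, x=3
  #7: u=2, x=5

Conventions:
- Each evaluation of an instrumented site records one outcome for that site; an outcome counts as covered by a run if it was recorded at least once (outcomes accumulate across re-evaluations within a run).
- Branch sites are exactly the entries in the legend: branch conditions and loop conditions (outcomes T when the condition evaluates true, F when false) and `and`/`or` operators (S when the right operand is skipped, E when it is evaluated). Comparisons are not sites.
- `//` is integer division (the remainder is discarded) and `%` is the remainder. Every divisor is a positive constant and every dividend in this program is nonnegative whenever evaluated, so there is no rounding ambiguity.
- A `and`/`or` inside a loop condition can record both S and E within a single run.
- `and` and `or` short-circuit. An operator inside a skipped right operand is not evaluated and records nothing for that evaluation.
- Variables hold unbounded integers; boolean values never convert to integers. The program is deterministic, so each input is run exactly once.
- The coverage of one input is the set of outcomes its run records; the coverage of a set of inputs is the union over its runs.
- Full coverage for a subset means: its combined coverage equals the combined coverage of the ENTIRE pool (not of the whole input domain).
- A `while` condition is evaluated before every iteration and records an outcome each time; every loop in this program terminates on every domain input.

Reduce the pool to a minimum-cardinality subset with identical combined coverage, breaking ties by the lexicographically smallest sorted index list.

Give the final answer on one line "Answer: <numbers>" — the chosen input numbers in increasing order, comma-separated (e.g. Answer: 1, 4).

input #1 (u=6, x=1): covers B1=T, B1=F, B2=T, B2=F, B3=S, B3=E, B4=T, B5=E, B6=T, B7=S, B8=T, B9=S
input #2 (u=1, x=5): covers B1=T, B1=F, B2=F, B3=E, B4=T, B5=E, B6=T, B7=S, B8=T, B9=S
input #3 (u=7, x=5): covers B1=T, B1=F, B2=F, B3=E, B4=T, B5=E, B6=T, B7=S, B8=T, B9=S
input #4 (u=2, x=1): covers B1=T, B1=F, B2=T, B2=F, B3=S, B3=E, B4=T, B5=E, B6=T, B7=S, B8=T, B9=S
input #5 (u=11, x=7): covers B1=T, B1=F, B2=F, B3=E, B4=T, B5=E, B6=T, B7=S, B8=F, B9=E
input #6 (u=10, x=3): covers B1=T, B1=F, B2=T, B2=F, B3=S, B3=E, B4=T, B5=E, B6=T, B7=S, B8=F, B9=E
input #7 (u=2, x=5): covers B1=T, B1=F, B2=F, B3=E, B4=T, B5=E, B6=T, B7=S, B8=T, B9=S
the full pool covers 14 outcomes: B1=T, B1=F, B2=T, B2=F, B3=S, B3=E, B4=T, B5=E, B6=T, B7=S, B8=T, B8=F, B9=S, B9=E
size 1 is not enough: best union over all size-1 subsets is 12/14
the canonical winner is {1, 5}: size 2, full 14-outcome coverage, earliest index list among size-2 covers

Answer: 1, 5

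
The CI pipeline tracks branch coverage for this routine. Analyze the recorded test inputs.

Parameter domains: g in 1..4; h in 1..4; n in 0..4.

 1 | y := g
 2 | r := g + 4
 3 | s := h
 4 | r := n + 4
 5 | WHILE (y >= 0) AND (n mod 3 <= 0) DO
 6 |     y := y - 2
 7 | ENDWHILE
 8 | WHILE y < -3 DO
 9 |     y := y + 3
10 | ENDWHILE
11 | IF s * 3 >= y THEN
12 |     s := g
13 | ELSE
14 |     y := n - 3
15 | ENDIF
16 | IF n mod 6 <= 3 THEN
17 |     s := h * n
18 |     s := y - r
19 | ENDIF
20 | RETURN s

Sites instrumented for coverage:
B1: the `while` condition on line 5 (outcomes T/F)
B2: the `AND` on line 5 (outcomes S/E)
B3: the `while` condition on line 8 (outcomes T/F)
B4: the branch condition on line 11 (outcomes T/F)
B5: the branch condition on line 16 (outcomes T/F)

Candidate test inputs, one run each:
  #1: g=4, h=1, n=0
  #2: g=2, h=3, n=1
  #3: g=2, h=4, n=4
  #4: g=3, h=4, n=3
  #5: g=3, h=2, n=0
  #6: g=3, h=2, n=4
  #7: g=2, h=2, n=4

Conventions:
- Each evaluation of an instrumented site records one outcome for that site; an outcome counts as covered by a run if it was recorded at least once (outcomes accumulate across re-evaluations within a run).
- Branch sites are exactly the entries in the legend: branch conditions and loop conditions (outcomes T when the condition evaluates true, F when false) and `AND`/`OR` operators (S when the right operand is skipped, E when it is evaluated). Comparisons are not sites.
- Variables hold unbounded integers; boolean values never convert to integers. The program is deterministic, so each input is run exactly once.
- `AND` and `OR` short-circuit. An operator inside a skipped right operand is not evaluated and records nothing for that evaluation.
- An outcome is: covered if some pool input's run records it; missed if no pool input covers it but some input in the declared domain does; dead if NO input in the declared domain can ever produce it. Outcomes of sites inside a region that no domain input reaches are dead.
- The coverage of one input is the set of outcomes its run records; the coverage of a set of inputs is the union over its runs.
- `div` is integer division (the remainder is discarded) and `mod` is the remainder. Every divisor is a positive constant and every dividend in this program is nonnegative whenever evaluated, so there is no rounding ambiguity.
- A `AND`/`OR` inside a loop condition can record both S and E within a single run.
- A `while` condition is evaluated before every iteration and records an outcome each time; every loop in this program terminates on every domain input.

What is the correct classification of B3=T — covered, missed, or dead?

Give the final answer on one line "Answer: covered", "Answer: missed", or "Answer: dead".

no pool input records B3=T
checking all 80 inputs in the declared domain: B3=T is never recorded -> dead

Answer: dead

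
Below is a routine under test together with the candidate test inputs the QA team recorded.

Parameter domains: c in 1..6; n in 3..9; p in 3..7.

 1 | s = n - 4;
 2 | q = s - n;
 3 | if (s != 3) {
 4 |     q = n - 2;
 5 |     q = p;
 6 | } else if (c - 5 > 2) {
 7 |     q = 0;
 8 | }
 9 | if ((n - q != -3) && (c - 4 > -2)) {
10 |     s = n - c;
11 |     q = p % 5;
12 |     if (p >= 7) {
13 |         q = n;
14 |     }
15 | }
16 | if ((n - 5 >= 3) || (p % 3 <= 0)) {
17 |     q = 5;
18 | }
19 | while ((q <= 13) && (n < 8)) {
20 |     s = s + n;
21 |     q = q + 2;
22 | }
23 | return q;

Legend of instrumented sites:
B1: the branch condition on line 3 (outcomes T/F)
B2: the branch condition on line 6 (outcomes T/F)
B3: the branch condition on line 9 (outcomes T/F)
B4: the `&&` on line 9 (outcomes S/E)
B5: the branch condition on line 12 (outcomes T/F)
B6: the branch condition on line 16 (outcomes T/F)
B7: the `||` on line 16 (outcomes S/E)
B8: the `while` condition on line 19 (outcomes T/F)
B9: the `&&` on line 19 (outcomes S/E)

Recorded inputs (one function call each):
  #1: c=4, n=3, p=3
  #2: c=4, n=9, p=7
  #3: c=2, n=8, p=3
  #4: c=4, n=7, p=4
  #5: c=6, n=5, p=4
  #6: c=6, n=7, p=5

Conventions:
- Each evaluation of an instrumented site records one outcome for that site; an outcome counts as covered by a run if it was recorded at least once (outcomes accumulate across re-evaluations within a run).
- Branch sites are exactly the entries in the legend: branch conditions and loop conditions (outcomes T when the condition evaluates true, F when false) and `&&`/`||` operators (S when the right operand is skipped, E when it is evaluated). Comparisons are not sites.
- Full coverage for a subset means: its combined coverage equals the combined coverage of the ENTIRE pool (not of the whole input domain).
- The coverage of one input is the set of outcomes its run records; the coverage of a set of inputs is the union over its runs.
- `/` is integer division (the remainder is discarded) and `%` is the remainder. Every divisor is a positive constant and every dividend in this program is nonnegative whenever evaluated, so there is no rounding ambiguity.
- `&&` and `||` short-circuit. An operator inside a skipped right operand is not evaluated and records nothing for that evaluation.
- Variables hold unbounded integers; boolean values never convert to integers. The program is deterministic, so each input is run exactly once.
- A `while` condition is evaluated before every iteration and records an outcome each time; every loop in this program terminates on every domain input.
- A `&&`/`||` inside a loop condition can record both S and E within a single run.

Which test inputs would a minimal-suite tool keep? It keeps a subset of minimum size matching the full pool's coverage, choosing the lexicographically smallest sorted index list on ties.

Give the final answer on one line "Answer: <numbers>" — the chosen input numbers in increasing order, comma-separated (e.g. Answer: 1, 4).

run #1 (c=4, n=3, p=3) runs B1->T, B4->E, B3->T, B5->F, B7->E, B6->T, B9->E, B8->T, B9->E, B8->T, B9->E, B8->T, B9->E, B8->T, ...; records B1=T, B3=T, B4=E, B5=F, B6=T, B7=E, B8=T, B8=F, B9=S, B9=E
run #2 (c=4, n=9, p=7) runs B1->T, B4->E, B3->T, B5->T, B7->S, B6->T, B9->E, B8->F; records B1=T, B3=T, B4=E, B5=T, B6=T, B7=S, B8=F, B9=E
run #3 (c=2, n=8, p=3) runs B1->T, B4->E, B3->F, B7->S, B6->T, B9->E, B8->F; records B1=T, B3=F, B4=E, B6=T, B7=S, B8=F, B9=E
run #4 (c=4, n=7, p=4) runs B1->F, B2->F, B4->E, B3->T, B5->F, B7->E, B6->F, B9->E, B8->T, B9->E, B8->T, B9->E, B8->T, B9->E, ...; records B1=F, B2=F, B3=T, B4=E, B5=F, B6=F, B7=E, B8=T, B8=F, B9=S, B9=E
run #5 (c=6, n=5, p=4) runs B1->T, B4->E, B3->T, B5->F, B7->E, B6->F, B9->E, B8->T, B9->E, B8->T, B9->E, B8->T, B9->E, B8->T, ...; records B1=T, B3=T, B4=E, B5=F, B6=F, B7=E, B8=T, B8=F, B9=S, B9=E
run #6 (c=6, n=7, p=5) runs B1->F, B2->F, B4->E, B3->T, B5->F, B7->E, B6->F, B9->E, B8->T, B9->E, B8->T, B9->E, B8->T, B9->E, ...; records B1=F, B2=F, B3=T, B4=E, B5=F, B6=F, B7=E, B8=T, B8=F, B9=S, B9=E
the full pool covers 16 outcomes: B1=T, B1=F, B2=F, B3=T, B3=F, B4=E, B5=T, B5=F, B6=T, B6=F, B7=S, B7=E, B8=T, B8=F, B9=S, B9=E
size 1 is not enough: best union over all size-1 subsets is 11/16
size 2 is not enough: best union over all size-2 subsets is 15/16
inputs {2, 3, 4} (size 3) cover everything; no size-3 subset with a lexicographically smaller index list covers all 16

Answer: 2, 3, 4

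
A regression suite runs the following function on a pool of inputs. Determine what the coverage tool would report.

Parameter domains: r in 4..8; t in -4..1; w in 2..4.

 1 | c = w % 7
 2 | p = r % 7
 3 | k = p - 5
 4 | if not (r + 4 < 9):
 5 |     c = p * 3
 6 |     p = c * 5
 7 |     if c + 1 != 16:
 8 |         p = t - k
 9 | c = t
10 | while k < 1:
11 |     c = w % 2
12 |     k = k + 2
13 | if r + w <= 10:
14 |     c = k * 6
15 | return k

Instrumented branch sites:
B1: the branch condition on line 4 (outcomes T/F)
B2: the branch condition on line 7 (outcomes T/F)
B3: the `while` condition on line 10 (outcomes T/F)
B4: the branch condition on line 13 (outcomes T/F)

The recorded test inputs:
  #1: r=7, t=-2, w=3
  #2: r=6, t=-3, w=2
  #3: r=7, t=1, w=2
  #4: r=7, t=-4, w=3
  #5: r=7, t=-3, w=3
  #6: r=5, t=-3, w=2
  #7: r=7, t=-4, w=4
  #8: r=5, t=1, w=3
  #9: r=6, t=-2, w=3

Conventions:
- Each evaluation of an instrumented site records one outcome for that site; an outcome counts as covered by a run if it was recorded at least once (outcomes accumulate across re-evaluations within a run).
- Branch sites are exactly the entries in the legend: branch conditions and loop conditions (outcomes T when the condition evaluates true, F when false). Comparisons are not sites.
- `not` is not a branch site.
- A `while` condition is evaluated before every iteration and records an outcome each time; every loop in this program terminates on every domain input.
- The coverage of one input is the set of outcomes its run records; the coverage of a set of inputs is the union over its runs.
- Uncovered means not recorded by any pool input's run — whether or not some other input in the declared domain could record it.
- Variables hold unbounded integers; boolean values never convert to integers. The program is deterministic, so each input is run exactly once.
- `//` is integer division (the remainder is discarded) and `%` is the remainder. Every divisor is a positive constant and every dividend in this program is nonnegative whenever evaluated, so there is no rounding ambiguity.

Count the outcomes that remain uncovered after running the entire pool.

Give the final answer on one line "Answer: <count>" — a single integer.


input #1, r=7, t=-2, w=3: outcomes B1=T, B2=T, B3=T, B3=F, B4=T
input #2, r=6, t=-3, w=2: outcomes B1=T, B2=T, B3=F, B4=T
input #3, r=7, t=1, w=2: outcomes B1=T, B2=T, B3=T, B3=F, B4=T
input #4, r=7, t=-4, w=3: outcomes B1=T, B2=T, B3=T, B3=F, B4=T
input #5, r=7, t=-3, w=3: outcomes B1=T, B2=T, B3=T, B3=F, B4=T
input #6, r=5, t=-3, w=2: outcomes B1=T, B2=F, B3=T, B3=F, B4=T
input #7, r=7, t=-4, w=4: outcomes B1=T, B2=T, B3=T, B3=F, B4=F
input #8, r=5, t=1, w=3: outcomes B1=T, B2=F, B3=T, B3=F, B4=T
input #9, r=6, t=-2, w=3: outcomes B1=T, B2=T, B3=F, B4=T
union over the pool: B1=T, B2=T, B2=F, B3=T, B3=F, B4=T, B4=F
uncovered (1 of 8): B1=F
Answer: 1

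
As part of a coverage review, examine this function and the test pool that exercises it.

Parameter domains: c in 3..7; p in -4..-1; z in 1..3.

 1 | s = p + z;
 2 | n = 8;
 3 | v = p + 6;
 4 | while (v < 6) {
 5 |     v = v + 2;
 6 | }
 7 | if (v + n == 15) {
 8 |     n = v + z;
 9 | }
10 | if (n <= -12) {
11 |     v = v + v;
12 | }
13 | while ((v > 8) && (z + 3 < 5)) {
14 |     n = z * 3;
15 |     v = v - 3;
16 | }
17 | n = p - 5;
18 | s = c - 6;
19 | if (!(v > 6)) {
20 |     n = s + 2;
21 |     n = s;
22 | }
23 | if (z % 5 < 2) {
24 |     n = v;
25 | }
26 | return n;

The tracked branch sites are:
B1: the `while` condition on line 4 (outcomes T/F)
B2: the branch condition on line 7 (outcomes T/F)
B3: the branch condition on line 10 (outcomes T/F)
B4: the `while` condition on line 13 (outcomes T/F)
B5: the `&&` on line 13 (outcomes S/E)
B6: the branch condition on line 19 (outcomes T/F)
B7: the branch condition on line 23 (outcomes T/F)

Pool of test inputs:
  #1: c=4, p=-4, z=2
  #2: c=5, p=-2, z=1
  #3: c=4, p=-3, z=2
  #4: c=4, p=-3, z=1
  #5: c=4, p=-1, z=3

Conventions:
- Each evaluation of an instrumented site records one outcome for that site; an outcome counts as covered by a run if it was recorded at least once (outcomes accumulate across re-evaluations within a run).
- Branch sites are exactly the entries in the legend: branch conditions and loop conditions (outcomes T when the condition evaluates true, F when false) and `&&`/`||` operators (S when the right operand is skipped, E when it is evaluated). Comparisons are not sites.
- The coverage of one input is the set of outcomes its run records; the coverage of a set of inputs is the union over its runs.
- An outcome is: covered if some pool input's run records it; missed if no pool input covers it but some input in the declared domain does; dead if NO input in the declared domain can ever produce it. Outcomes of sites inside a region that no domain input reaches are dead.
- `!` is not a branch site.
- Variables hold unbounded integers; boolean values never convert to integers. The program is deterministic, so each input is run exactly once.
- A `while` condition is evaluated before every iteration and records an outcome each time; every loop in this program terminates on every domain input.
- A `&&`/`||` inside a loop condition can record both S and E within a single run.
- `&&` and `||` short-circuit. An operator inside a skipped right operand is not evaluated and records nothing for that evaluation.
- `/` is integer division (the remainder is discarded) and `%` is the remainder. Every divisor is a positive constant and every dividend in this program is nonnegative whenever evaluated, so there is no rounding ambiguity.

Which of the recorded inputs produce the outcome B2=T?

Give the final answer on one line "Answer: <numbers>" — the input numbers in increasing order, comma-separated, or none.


input #1 (c=4, p=-4, z=2): never hits B2=T
input #2 (c=5, p=-2, z=1): never hits B2=T
input #3 (c=4, p=-3, z=2): hits B2=T
input #4 (c=4, p=-3, z=1): hits B2=T
input #5 (c=4, p=-1, z=3): hits B2=T
Answer: 3, 4, 5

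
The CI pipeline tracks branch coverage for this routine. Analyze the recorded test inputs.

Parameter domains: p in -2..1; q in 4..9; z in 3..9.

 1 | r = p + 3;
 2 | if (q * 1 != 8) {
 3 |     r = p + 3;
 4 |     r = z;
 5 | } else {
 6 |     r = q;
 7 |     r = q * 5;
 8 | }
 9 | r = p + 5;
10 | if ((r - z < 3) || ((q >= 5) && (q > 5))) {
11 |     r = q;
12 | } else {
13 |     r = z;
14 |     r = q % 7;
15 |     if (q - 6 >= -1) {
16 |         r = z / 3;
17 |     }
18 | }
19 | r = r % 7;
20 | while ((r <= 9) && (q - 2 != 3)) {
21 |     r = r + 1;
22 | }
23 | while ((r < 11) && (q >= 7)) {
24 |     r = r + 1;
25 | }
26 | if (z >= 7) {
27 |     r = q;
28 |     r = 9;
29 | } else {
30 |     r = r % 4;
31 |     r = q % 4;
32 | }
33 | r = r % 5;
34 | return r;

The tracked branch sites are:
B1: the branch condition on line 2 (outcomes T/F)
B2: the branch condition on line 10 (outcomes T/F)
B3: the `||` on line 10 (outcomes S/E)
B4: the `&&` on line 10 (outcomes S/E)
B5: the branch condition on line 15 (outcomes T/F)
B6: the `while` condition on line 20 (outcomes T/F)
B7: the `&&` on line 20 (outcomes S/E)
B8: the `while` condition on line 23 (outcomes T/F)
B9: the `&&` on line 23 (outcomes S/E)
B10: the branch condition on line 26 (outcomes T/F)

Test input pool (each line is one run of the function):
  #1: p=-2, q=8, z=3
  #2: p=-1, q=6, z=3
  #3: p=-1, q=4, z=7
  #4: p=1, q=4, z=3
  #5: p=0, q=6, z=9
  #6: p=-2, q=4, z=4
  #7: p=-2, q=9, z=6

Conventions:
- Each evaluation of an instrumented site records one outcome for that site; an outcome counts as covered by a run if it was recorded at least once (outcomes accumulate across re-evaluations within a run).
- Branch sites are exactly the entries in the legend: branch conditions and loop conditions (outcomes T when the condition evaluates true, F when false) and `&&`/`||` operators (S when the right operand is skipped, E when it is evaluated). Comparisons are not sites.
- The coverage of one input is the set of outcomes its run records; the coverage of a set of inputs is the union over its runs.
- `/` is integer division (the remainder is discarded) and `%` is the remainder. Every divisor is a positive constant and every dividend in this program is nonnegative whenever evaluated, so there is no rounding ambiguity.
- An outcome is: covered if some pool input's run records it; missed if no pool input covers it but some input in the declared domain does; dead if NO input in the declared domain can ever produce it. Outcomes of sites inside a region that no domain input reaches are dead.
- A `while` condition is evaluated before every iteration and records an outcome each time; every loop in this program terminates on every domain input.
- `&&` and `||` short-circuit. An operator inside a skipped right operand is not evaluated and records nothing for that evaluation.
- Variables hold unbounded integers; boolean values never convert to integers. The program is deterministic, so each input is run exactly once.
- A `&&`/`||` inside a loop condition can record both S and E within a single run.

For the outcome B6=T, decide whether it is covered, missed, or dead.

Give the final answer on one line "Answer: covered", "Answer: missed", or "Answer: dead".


B6=T is recorded by pool input(s) 1, 2, 3, 4, 5, 6, 7 -> covered
Answer: covered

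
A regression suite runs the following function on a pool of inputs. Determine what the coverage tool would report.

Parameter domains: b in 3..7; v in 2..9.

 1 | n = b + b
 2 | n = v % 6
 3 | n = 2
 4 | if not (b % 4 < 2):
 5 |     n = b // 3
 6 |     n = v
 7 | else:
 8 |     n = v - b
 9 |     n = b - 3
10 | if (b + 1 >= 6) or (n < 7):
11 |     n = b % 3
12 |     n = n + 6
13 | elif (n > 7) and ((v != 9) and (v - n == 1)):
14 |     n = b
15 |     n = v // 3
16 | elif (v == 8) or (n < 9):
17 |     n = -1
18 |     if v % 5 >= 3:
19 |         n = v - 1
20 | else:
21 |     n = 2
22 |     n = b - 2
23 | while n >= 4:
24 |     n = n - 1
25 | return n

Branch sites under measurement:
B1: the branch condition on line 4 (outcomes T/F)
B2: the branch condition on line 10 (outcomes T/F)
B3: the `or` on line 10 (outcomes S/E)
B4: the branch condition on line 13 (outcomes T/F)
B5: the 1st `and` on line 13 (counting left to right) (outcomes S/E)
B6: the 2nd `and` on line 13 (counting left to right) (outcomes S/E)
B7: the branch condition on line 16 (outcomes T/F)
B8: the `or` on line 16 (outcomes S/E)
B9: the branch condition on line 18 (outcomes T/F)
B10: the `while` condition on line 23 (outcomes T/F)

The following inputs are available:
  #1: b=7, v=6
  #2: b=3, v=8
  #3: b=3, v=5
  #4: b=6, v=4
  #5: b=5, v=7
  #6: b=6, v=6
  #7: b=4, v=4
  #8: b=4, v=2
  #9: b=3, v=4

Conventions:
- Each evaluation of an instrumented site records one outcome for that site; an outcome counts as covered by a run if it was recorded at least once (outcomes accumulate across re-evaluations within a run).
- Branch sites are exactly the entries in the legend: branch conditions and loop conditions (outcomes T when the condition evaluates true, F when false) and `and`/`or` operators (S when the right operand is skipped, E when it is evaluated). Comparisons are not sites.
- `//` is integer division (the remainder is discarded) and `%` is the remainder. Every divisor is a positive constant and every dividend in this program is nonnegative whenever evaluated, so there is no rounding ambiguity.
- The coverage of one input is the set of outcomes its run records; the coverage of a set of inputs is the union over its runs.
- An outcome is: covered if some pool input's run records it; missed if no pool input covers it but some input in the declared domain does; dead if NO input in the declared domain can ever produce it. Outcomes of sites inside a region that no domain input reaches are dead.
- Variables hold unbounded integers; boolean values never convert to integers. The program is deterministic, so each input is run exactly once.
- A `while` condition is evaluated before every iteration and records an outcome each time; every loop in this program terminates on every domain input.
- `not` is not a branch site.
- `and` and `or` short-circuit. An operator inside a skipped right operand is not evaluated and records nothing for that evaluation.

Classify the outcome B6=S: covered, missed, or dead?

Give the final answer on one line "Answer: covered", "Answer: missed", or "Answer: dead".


no pool input records B6=S
but domain input (b=3, v=9) does record it -> reachable, so missed
Answer: missed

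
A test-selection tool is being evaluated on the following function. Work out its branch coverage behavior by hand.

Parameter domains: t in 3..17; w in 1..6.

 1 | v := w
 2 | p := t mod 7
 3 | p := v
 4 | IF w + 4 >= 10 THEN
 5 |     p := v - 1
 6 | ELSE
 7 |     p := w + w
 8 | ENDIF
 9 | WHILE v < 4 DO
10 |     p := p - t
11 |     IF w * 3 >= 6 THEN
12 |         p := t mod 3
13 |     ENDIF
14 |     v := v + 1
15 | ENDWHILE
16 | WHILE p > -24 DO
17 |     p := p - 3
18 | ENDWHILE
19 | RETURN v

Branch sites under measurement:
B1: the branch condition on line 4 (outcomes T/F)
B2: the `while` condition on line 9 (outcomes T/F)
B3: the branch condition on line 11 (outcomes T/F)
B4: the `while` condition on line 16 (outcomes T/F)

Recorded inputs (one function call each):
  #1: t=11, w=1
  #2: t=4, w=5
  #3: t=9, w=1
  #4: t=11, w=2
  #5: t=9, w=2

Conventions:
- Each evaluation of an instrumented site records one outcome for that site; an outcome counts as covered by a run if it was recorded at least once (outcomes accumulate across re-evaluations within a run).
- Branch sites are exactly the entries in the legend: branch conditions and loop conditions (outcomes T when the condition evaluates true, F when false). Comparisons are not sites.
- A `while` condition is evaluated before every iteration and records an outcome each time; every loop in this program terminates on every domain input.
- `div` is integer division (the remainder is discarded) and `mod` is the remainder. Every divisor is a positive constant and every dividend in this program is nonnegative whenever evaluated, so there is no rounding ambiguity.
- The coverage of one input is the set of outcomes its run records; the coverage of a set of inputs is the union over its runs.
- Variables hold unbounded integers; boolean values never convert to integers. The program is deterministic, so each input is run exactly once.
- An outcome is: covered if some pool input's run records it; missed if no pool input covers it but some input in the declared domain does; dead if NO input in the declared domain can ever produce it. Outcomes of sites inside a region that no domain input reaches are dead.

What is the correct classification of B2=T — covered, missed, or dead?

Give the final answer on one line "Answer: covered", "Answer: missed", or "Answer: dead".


B2=T is recorded by pool input(s) 1, 3, 4, 5 -> covered
Answer: covered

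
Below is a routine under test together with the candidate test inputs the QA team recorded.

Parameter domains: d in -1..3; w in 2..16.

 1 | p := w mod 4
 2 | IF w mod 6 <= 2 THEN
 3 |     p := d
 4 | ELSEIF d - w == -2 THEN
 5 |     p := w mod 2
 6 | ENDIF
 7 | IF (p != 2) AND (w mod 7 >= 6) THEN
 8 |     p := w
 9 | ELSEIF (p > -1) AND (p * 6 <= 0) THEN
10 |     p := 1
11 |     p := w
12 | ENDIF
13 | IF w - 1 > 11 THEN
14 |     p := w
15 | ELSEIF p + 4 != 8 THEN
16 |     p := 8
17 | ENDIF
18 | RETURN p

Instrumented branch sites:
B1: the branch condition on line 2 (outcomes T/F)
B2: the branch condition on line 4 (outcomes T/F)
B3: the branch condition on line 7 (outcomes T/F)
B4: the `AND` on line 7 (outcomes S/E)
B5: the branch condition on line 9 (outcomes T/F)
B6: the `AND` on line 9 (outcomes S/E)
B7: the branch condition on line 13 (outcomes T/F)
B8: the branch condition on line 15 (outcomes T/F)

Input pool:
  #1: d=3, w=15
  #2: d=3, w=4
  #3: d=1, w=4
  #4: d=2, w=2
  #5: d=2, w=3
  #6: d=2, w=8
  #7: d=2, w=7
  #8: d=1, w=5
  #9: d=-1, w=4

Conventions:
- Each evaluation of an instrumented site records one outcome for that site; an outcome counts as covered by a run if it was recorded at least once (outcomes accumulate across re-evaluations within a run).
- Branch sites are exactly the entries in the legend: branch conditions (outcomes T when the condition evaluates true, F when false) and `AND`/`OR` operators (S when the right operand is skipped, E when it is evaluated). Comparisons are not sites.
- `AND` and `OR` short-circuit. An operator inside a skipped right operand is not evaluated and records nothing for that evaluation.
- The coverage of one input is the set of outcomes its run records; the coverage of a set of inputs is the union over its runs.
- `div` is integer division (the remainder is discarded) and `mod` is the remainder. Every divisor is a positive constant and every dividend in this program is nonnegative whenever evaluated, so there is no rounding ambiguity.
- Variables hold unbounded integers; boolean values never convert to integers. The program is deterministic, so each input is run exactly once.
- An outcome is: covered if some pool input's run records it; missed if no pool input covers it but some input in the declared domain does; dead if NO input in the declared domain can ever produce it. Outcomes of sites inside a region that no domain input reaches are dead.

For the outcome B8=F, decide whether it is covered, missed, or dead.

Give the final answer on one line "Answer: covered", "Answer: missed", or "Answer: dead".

B8=F is recorded by pool input(s) 2, 3, 9 -> covered

Answer: covered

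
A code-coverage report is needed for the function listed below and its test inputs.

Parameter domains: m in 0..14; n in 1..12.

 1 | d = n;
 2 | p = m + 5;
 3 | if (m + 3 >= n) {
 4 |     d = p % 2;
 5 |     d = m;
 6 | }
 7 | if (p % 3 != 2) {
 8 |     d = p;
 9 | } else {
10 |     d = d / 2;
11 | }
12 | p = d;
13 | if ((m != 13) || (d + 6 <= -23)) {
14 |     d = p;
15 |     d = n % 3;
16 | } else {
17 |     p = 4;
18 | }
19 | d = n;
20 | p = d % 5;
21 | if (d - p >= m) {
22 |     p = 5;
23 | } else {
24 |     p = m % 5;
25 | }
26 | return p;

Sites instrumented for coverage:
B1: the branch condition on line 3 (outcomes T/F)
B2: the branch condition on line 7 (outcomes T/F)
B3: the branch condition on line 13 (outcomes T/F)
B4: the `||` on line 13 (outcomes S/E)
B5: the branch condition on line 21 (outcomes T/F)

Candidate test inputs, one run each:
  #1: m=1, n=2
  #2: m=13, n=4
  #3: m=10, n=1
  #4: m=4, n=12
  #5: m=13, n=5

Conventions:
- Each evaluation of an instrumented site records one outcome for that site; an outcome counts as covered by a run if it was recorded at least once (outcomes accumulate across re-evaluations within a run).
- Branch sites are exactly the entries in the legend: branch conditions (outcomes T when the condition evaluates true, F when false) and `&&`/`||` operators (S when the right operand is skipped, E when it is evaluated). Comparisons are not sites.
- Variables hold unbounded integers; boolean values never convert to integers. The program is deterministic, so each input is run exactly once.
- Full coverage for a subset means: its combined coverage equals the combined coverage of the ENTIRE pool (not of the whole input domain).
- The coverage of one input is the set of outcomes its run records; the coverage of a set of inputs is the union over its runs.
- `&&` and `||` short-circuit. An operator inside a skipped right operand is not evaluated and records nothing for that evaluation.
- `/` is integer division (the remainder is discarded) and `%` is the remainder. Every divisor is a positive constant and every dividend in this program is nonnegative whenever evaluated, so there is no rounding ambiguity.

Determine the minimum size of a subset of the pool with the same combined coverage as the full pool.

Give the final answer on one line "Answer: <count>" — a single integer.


#1 (m=1, n=2) -> covered: B1=T, B2=T, B3=T, B4=S, B5=F
#2 (m=13, n=4) -> covered: B1=T, B2=T, B3=F, B4=E, B5=F
#3 (m=10, n=1) -> covered: B1=T, B2=T, B3=T, B4=S, B5=F
#4 (m=4, n=12) -> covered: B1=F, B2=T, B3=T, B4=S, B5=T
#5 (m=13, n=5) -> covered: B1=T, B2=T, B3=F, B4=E, B5=F
the full pool covers 9 outcomes: B1=T, B1=F, B2=T, B3=T, B3=F, B4=S, B4=E, B5=T, B5=F
no size-1 subset reaches all 9 outcomes (best union: 5/9)
inputs {2, 4} (size 2) cover everything; no size-2 subset with a lexicographically smaller index list covers all 9
Answer: 2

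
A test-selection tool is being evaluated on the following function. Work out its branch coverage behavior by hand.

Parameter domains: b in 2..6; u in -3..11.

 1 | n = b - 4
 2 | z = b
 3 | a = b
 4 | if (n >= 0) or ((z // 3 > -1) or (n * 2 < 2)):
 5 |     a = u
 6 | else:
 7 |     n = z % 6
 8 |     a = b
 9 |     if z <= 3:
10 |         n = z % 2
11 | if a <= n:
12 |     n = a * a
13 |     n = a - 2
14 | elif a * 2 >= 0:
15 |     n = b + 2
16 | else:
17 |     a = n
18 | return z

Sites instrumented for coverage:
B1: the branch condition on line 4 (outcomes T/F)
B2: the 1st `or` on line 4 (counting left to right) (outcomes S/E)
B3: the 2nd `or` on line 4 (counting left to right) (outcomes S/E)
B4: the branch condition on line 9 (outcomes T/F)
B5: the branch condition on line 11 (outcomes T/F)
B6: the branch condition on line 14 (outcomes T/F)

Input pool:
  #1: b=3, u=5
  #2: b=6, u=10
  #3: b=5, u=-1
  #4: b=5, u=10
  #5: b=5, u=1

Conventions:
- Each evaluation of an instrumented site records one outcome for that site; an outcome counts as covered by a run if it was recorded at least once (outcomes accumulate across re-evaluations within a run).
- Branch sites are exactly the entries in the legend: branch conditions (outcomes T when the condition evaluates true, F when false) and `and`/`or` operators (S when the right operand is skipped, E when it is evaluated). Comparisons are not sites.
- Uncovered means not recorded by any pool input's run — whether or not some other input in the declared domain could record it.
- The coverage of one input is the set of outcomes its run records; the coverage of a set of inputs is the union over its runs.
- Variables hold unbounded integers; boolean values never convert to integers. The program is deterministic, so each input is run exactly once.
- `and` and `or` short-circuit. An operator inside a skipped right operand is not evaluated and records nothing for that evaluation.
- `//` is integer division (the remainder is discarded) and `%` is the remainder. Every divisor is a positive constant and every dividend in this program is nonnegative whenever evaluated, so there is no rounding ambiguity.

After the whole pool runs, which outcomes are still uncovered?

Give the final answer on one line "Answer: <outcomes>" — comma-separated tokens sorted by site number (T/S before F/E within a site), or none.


input #1, b=3, u=5: outcomes B1=T, B2=E, B3=S, B5=F, B6=T
input #2, b=6, u=10: outcomes B1=T, B2=S, B5=F, B6=T
input #3, b=5, u=-1: outcomes B1=T, B2=S, B5=T
input #4, b=5, u=10: outcomes B1=T, B2=S, B5=F, B6=T
input #5, b=5, u=1: outcomes B1=T, B2=S, B5=T
union over the pool: B1=T, B2=S, B2=E, B3=S, B5=T, B5=F, B6=T
uncovered (5 of 12): B1=F, B3=E, B4=T, B4=F, B6=F
Answer: B1=F, B3=E, B4=T, B4=F, B6=F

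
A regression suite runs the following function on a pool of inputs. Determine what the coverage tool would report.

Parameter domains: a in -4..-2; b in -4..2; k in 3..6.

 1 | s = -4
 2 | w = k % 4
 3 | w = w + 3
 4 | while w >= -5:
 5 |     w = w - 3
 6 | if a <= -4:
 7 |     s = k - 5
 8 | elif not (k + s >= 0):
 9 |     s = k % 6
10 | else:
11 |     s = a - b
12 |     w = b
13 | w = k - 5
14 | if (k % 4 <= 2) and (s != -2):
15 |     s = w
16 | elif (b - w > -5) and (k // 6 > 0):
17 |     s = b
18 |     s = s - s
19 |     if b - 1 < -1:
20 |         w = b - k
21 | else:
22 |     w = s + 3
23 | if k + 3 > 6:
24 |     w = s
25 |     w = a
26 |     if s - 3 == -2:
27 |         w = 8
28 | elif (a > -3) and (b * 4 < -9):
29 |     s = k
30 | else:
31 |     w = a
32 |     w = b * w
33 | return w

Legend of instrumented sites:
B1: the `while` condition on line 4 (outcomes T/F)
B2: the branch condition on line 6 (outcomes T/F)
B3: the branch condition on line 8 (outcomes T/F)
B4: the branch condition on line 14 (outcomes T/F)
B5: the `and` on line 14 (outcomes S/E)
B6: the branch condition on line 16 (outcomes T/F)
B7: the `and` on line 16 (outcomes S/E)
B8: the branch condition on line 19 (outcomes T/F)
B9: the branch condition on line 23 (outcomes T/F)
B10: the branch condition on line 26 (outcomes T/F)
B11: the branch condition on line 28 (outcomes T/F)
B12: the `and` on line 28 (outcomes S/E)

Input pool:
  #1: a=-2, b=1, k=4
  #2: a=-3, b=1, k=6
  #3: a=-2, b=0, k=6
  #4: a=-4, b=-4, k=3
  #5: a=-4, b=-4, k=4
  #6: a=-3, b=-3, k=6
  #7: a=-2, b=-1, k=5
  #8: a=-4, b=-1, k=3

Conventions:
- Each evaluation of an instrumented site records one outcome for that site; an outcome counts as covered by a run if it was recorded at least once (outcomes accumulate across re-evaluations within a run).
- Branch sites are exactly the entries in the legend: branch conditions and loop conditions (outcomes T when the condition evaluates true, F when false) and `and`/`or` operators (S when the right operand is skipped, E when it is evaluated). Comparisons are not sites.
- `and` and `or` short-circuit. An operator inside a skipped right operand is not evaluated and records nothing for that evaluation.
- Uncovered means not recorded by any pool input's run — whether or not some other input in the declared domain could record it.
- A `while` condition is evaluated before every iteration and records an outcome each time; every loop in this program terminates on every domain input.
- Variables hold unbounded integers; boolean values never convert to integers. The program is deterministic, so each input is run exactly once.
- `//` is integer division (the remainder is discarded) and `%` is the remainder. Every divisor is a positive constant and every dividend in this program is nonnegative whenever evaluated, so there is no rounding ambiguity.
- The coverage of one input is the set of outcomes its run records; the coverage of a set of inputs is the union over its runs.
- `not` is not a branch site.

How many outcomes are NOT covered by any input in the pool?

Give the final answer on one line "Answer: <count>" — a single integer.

input #1 (a=-2, b=1, k=4): covers B1=T, B1=F, B2=F, B3=F, B4=T, B5=E, B9=T, B10=F
input #2 (a=-3, b=1, k=6): covers B1=T, B1=F, B2=F, B3=F, B4=T, B5=E, B9=T, B10=T
input #3 (a=-2, b=0, k=6): covers B1=T, B1=F, B2=F, B3=F, B4=F, B5=E, B6=T, B7=E, B8=F, B9=T, B10=F
input #4 (a=-4, b=-4, k=3): covers B1=T, B1=F, B2=T, B4=F, B5=S, B6=F, B7=E, B9=F, B11=F, B12=S
input #5 (a=-4, b=-4, k=4): covers B1=T, B1=F, B2=T, B4=T, B5=E, B9=T, B10=F
input #6 (a=-3, b=-3, k=6): covers B1=T, B1=F, B2=F, B3=F, B4=T, B5=E, B9=T, B10=T
input #7 (a=-2, b=-1, k=5): covers B1=T, B1=F, B2=F, B3=F, B4=T, B5=E, B9=T, B10=F
input #8 (a=-4, b=-1, k=3): covers B1=T, B1=F, B2=T, B4=F, B5=S, B6=F, B7=E, B9=F, B11=F, B12=S
union over the pool: B1=T, B1=F, B2=T, B2=F, B3=F, B4=T, B4=F, B5=S, B5=E, B6=T, B6=F, B7=E, B8=F, B9=T, B9=F, B10=T, B10=F, B11=F, B12=S
uncovered (5 of 24): B3=T, B7=S, B8=T, B11=T, B12=E

Answer: 5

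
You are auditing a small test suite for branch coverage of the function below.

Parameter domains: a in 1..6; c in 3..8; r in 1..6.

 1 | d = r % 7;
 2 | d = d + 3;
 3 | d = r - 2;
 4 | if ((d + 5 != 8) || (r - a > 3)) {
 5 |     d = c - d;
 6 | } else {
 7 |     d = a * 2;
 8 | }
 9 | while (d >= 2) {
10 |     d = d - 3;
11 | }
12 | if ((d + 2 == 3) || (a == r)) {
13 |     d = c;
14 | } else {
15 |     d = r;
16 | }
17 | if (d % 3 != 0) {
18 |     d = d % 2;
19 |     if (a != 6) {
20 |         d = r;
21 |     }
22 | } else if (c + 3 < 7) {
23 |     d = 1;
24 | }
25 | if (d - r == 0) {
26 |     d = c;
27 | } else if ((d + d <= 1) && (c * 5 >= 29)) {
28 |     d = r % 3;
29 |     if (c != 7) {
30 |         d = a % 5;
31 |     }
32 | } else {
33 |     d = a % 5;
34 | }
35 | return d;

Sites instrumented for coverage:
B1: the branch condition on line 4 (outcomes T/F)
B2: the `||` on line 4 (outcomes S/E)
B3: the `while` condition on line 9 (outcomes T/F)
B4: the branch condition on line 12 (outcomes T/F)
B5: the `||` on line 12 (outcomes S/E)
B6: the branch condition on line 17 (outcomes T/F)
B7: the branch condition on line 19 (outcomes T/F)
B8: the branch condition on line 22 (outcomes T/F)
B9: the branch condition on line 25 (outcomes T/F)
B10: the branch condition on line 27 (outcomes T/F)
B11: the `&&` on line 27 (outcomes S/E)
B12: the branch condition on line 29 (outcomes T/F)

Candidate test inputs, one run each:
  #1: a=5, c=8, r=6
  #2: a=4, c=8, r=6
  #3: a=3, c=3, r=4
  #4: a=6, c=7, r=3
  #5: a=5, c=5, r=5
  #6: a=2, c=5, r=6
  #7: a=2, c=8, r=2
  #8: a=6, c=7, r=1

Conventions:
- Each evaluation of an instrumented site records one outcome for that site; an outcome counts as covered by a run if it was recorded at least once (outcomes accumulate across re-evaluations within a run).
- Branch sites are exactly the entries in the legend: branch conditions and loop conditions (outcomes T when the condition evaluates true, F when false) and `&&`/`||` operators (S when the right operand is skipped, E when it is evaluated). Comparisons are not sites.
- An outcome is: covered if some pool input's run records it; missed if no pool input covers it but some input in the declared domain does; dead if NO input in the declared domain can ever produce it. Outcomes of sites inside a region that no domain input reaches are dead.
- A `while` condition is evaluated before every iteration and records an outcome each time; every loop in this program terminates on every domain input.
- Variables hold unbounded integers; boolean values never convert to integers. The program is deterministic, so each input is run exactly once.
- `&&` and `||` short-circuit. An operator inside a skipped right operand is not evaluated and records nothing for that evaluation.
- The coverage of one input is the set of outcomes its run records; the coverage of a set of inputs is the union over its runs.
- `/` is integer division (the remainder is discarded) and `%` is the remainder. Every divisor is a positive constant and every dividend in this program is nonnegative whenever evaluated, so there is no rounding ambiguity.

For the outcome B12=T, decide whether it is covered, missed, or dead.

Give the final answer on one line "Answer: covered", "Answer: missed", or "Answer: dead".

no pool input records B12=T
but domain input (a=6, c=6, r=2) does record it -> reachable, so missed

Answer: missed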